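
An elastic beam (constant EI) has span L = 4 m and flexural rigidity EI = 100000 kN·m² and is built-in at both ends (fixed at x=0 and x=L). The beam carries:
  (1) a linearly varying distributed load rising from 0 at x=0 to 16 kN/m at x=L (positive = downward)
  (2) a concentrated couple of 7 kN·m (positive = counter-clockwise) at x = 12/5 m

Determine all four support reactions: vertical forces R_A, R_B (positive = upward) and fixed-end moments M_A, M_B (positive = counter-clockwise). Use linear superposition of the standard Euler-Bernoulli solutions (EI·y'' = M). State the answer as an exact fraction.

R_A = 303/25 kN, M_A = 808/75 kN·m, R_B = 497/25 kN, M_B = -299/25 kN·m

Load 1 — triangular load w₀=16 kN/m (0→w₀ over full span):
  R_A = 3w₀L/20 = 3·16·4/20 = 48/5 kN
  M_A = w₀L²/30 = 16·4²/30 = 128/15 kN·m
  R_B = 7w₀L/20 = 7·16·4/20 = 112/5 kN
  M_B = -w₀L²/20 = -16·4²/20 = -64/5 kN·m
Load 2 — applied couple M₀=7 kN·m at a=12/5 m (b=L-a=8/5):
  R_A = 6M₀ab/L³ = 6·7·(12/5)·(8/5)/4³ = 63/25 kN
  M_A = M₀b(2a-b)/L² = 7·(8/5)·(2·(12/5)-(8/5))/4² = 56/25 kN·m
  R_B = -6M₀ab/L³ = -6·7·(12/5)·(8/5)/4³ = -63/25 kN
  M_B = M₀a(2b-a)/L² = 7·(12/5)·(2·(8/5)-(12/5))/4² = 21/25 kN·m
Superposition: R_A = 303/25 kN, M_A = 808/75 kN·m, R_B = 497/25 kN, M_B = -299/25 kN·m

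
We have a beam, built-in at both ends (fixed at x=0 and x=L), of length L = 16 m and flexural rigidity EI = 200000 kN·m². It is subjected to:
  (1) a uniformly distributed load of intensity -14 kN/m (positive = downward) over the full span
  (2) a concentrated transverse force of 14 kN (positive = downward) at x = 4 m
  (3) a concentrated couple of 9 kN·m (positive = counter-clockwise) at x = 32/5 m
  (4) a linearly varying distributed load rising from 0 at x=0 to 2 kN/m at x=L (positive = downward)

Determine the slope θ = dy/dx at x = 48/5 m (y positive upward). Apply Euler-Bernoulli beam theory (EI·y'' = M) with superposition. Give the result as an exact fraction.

θ(48/5) = -1529/1562500 rad

Load 1 — uniform load w=-14 kN/m over full span:
  θ_1 = -wx(L-x)(L-2x)/(12EI) = -(-14)·(48/5)·(16-(48/5))·(16-2·(48/5))/(12·200000) = -448/390625 rad
Load 2 — point force P=14 kN at a=4 m (b=L-a=12):
  θ_2 = Pa²(L-x)(2bL-(3b+a)(L-x))/(2L³EI)  [x>a] = 14·4²·(16-(48/5))·(2·12·16-(3·12+4)·(16-(48/5)))/(2·16³·200000) = 7/62500 rad
Load 3 — applied couple M₀=9 kN·m at a=32/5 m (b=L-a=48/5):
  θ_3 = (R_Ax²/2 - M_Ax - M₀(x-a))/EI  [x>a] with R_A=81/100, M_A=27/25 = ((81/100)·(48/5)²/2 - (27/25)·(48/5) - 9·((48/5)-(32/5)))/200000 = -18/1953125 rad
Load 4 — triangular load w₀=2 kN/m (0→w₀ over full span):
  θ_4 = -w₀(2x(L-x)(L-2x)(x+2L)+x²(L-x)²)/(120LEI) = -2·(2·(48/5)·(16-(48/5))·(16-2·(48/5))·((48/5)+2·16)+(48/5)²·(16-(48/5))²)/(120·16·200000) = 128/1953125 rad
Superposition: θ = Σ θ_i = -1529/1562500 rad ≈ -0.000979 rad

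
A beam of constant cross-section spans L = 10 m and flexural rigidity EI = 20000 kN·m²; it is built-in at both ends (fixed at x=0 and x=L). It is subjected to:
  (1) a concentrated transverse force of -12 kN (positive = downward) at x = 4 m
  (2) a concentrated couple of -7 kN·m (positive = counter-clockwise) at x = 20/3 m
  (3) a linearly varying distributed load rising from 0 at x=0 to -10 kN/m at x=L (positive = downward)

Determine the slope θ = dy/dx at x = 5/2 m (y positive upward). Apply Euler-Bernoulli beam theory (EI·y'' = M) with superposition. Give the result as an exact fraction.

Load 1 — point force P=-12 kN at a=4 m (b=L-a=6):
  θ_1 = -Pb²x(2aL-(3a+b)x)/(2L³EI)  [x≤a] = -(-12)·6²·(5/2)·(2·4·10-(3·4+6)·(5/2))/(2·10³·20000) = 189/200000 rad
Load 2 — applied couple M₀=-7 kN·m at a=20/3 m (b=L-a=10/3):
  θ_2 = (R_Ax²/2 - M_Ax)/EI  [x≤a] with R_A=-14/15, M_A=-7/3 = ((-14/15)·(5/2)²/2 - (-7/3)·(5/2))/20000 = 7/48000 rad
Load 3 — triangular load w₀=-10 kN/m (0→w₀ over full span):
  θ_3 = -w₀(2x(L-x)(L-2x)(x+2L)+x²(L-x)²)/(120LEI) = -(-10)·(2·(5/2)·(10-(5/2))·(10-2·(5/2))·((5/2)+2·10)+(5/2)²·(10-(5/2))²)/(120·10·20000) = 39/20480 rad
Superposition: θ = Σ θ_i = 115013/38400000 rad ≈ 0.002995 rad

θ(5/2) = 115013/38400000 rad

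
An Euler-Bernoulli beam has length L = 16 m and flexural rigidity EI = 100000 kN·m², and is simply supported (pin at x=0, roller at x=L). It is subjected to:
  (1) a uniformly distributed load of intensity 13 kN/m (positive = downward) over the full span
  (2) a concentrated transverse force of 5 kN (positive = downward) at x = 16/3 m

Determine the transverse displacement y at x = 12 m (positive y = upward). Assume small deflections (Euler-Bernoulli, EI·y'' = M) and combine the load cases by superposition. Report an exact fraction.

Load 1 — uniform load w=13 kN/m over full span:
  y_1 = -wx(L³-2Lx²+x³)/(24EI) = -13·12·(16³-2·16·12²+12³)/(24·100000) = -247/3125 m
Load 2 — point force P=5 kN at a=16/3 m (b=L-a=32/3):
  y_2 = -Pa(L-x)(2Lx-a²-x²)/(6LEI)  [x>a] = -5·(16/3)·(16-12)·(2·16·12-(16/3)²-12²)/(6·16·100000) = -119/50625 m
Superposition: y = Σ y_i = -20602/253125 m ≈ -0.081391 m

y(12) = -20602/253125 m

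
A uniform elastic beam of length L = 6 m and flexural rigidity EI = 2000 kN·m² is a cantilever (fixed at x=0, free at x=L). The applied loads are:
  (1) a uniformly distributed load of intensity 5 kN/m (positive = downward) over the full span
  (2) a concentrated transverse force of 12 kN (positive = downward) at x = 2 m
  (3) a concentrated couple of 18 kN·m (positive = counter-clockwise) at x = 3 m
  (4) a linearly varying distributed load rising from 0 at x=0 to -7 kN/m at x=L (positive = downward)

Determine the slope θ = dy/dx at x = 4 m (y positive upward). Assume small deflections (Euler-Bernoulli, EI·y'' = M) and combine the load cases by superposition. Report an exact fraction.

θ(4) = 167/9000 rad

Load 1 — uniform load w=5 kN/m over full span:
  θ_1 = -wx(x²-3Lx+3L²)/(6EI) = -5·4·(4²-3·6·4+3·6²)/(6·2000) = -13/150 rad
Load 2 — point force P=12 kN at a=2 m (b=L-a=4):
  θ_2 = -Pa²/(2EI)  [x>a] = -12·2²/(2·2000) = -3/250 rad
Load 3 — applied couple M₀=18 kN·m at a=3 m (b=L-a=3):
  θ_3 = M₀a/EI  [x>a] = 18·3/2000 = 27/1000 rad
Load 4 — triangular load w₀=-7 kN/m (0→w₀ over full span):
  θ_4 = (w₀Lx²/4-w₀L²x/3-w₀x⁴/(24L))/EI = ((-7)·6·4²/4-(-7)·6²·4/3-(-7)·4⁴/(24·6))/2000 = 203/2250 rad
Superposition: θ = Σ θ_i = 167/9000 rad ≈ 0.018556 rad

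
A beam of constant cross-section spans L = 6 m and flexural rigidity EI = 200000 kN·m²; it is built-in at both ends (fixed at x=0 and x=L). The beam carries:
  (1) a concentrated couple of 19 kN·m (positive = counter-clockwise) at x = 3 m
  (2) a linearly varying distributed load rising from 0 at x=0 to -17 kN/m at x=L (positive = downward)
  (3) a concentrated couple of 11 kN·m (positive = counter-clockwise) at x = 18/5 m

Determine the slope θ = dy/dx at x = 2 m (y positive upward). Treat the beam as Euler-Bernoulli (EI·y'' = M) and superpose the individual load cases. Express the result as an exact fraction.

Load 1 — applied couple M₀=19 kN·m at a=3 m (b=L-a=3):
  θ_1 = (R_Ax²/2 - M_Ax)/EI  [x≤a] with R_A=19/4, M_A=19/4 = ((19/4)·2²/2 - (19/4)·2)/200000 = 0 rad
Load 2 — triangular load w₀=-17 kN/m (0→w₀ over full span):
  θ_2 = -w₀(2x(L-x)(L-2x)(x+2L)+x²(L-x)²)/(120LEI) = -(-17)·(2·2·(6-2)·(6-2·2)·(2+2·6)+2²·(6-2)²)/(120·6·200000) = 17/281250 rad
Load 3 — applied couple M₀=11 kN·m at a=18/5 m (b=L-a=12/5):
  θ_3 = (R_Ax²/2 - M_Ax)/EI  [x≤a] with R_A=66/25, M_A=88/25 = ((66/25)·2²/2 - (88/25)·2)/200000 = -11/1250000 rad
Superposition: θ = Σ θ_i = 581/11250000 rad ≈ 0.000052 rad

θ(2) = 581/11250000 rad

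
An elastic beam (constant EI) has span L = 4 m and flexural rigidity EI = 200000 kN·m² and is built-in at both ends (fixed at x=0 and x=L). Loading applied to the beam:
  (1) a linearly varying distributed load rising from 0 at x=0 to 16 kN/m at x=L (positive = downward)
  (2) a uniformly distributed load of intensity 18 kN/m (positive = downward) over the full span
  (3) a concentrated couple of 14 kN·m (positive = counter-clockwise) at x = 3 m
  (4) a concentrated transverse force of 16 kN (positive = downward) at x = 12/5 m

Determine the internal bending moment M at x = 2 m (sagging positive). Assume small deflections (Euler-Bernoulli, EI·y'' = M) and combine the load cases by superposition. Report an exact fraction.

M(2) = 3893/150 kN·m

Load 1 — triangular load w₀=16 kN/m (0→w₀ over full span):
  M_1 = 3w₀Lx/20 - w₀L²/30 - w₀x³/(6L) = 3·16·4·2/20 - 16·4²/30 - 16·2³/(6·4) = 16/3 kN·m
Load 2 — uniform load w=18 kN/m over full span:
  M_2 = wLx/2 - wL²/12 - wx²/2 = 18·4·2/2 - 18·4²/12 - 18·2²/2 = 12 kN·m
Load 3 — applied couple M₀=14 kN·m at a=3 m (b=L-a=1):
  M_3 = R_Ax - M_A  [x≤a] with R_A=63/16, M_A=35/8 = (63/16)·2 - (35/8) = 7/2 kN·m
Load 4 — point force P=16 kN at a=12/5 m (b=L-a=8/5):
  M_4 = Pb²(3a+b)x/L³ - Pab²/L²  [x≤a] = 16·(8/5)²·(3·(12/5)+(8/5))·2/4³ - 16·(12/5)·(8/5)²/4² = 128/25 kN·m
Superposition: M = Σ M_i = 3893/150 kN·m ≈ 25.953333 kN·m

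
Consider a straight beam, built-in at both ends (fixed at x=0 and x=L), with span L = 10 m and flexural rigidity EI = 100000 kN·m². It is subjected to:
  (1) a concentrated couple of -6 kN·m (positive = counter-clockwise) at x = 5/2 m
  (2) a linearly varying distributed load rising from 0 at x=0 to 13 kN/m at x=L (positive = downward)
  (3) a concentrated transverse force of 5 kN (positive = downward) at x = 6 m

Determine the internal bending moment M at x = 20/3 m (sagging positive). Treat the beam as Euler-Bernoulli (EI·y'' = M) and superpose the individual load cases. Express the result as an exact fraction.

Load 1 — applied couple M₀=-6 kN·m at a=5/2 m (b=L-a=15/2):
  M_1 = R_Ax - M_A - M₀  [x>a] with R_A=-27/40, M_A=9/8 = (-27/40)·(20/3) - (9/8) - (-6) = 3/8 kN·m
Load 2 — triangular load w₀=13 kN/m (0→w₀ over full span):
  M_2 = 3w₀Lx/20 - w₀L²/30 - w₀x³/(6L) = 3·13·10·(20/3)/20 - 13·10²/30 - 13·(20/3)³/(6·10) = 1820/81 kN·m
Load 3 — point force P=5 kN at a=6 m (b=L-a=4):
  M_3 = Pa²(a+3b)(L-x)/L³ - Pa²b/L²  [x>a] = 5·6²·(6+3·4)·(10-(20/3))/10³ - 5·6²·4/10² = 18/5 kN·m
Superposition: M = Σ M_i = 85679/3240 kN·m ≈ 26.444136 kN·m

M(20/3) = 85679/3240 kN·m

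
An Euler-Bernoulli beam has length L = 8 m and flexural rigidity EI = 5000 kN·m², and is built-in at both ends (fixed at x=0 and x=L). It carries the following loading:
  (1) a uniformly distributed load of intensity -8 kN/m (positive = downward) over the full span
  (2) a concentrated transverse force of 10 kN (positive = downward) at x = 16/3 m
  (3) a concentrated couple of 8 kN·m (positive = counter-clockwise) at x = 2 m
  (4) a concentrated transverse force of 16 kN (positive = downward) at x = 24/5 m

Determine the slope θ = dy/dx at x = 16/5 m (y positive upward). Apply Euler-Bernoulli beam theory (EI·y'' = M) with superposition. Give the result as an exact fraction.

Load 1 — uniform load w=-8 kN/m over full span:
  θ_1 = -wx(L-x)(L-2x)/(12EI) = -(-8)·(16/5)·(8-(16/5))·(8-2·(16/5))/(12·5000) = 256/78125 rad
Load 2 — point force P=10 kN at a=16/3 m (b=L-a=8/3):
  θ_2 = -Pb²x(2aL-(3a+b)x)/(2L³EI)  [x≤a] = -10·(8/3)²·(16/5)·(2·(16/3)·8-(3·(16/3)+(8/3))·(16/5))/(2·8³·5000) = -32/28125 rad
Load 3 — applied couple M₀=8 kN·m at a=2 m (b=L-a=6):
  θ_3 = (R_Ax²/2 - M_Ax - M₀(x-a))/EI  [x>a] with R_A=9/8, M_A=-3/2 = ((9/8)·(16/5)²/2 - (-3/2)·(16/5) - 8·((16/5)-2))/5000 = 3/15625 rad
Load 4 — point force P=16 kN at a=24/5 m (b=L-a=16/5):
  θ_4 = -Pb²x(2aL-(3a+b)x)/(2L³EI)  [x≤a] = -16·(16/5)²·(16/5)·(2·(24/5)·8-(3·(24/5)+(16/5))·(16/5))/(2·8³·5000) = -4096/1953125 rad
Superposition: θ = Σ θ_i = 4111/17578125 rad ≈ 0.000234 rad

θ(16/5) = 4111/17578125 rad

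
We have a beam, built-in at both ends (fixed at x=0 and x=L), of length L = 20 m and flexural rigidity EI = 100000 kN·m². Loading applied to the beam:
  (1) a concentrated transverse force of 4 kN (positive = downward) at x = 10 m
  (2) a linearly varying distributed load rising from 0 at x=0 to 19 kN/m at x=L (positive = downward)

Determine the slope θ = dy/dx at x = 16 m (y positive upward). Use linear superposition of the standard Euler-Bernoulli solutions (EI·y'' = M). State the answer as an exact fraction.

θ(16) = 1261/187500 rad

Load 1 — point force P=4 kN at a=10 m (b=L-a=10):
  θ_1 = Pa²(L-x)(2bL-(3b+a)(L-x))/(2L³EI)  [x>a] = 4·10²·(20-16)·(2·10·20-(3·10+10)·(20-16))/(2·20³·100000) = 3/12500 rad
Load 2 — triangular load w₀=19 kN/m (0→w₀ over full span):
  θ_2 = -w₀(2x(L-x)(L-2x)(x+2L)+x²(L-x)²)/(120LEI) = -19·(2·16·(20-16)·(20-2·16)·(16+2·20)+16²·(20-16)²)/(120·20·100000) = 304/46875 rad
Superposition: θ = Σ θ_i = 1261/187500 rad ≈ 0.006725 rad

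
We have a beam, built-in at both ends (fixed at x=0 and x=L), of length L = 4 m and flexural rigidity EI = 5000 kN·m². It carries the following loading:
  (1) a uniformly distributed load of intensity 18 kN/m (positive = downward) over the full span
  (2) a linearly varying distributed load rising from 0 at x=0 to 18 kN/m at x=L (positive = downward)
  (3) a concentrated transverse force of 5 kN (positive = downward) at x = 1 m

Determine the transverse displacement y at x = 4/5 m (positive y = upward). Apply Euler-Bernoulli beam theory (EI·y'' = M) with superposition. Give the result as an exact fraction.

y(4/5) = -238059/156250000 m

Load 1 — uniform load w=18 kN/m over full span:
  y_1 = -wx²(L-x)²/(24EI) = -18·(4/5)²·(4-(4/5))²/(24·5000) = -384/390625 m
Load 2 — triangular load w₀=18 kN/m (0→w₀ over full span):
  y_2 = -w₀x²(L-x)²(x+2L)/(120LEI) = -18·(4/5)²·(4-(4/5))²·((4/5)+2·4)/(120·4·5000) = -4224/9765625 m
Load 3 — point force P=5 kN at a=1 m (b=L-a=3):
  y_3 = -Pb²x²(3aL-(3a+b)x)/(6L³EI)  [x≤a] = -5·3²·(4/5)²·(3·1·4-(3·1+3)·(4/5))/(6·4³·5000) = -27/250000 m
Superposition: y = Σ y_i = -238059/156250000 m ≈ -0.001524 m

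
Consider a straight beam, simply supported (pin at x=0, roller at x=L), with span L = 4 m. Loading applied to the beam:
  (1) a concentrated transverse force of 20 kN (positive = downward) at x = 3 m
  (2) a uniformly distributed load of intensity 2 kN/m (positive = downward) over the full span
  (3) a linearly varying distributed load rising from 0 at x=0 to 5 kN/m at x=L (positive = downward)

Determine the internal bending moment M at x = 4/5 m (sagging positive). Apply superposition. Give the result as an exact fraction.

M(4/5) = 228/25 kN·m

Load 1 — point force P=20 kN at a=3 m (b=L-a=1):
  M_1 = Pbx/L  [x≤a] = 20·1·(4/5)/4 = 4 kN·m
Load 2 — uniform load w=2 kN/m over full span:
  M_2 = wx(L-x)/2 = 2·(4/5)·(4-(4/5))/2 = 64/25 kN·m
Load 3 — triangular load w₀=5 kN/m (0→w₀ over full span):
  M_3 = w₀Lx/6 - w₀x³/(6L) = 5·4·(4/5)/6 - 5·(4/5)³/(6·4) = 64/25 kN·m
Superposition: M = Σ M_i = 228/25 kN·m ≈ 9.120000 kN·m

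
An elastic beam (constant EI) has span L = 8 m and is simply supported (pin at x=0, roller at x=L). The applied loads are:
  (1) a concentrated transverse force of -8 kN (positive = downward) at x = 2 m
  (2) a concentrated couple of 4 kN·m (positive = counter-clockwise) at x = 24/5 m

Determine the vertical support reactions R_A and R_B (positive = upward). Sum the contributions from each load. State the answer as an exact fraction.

Load 1 — point force P=-8 kN at a=2 m (b=L-a=6):
  R_A = Pb/L = (-8)·6/8 = -6 kN
  R_B = Pa/L = (-8)·2/8 = -2 kN
Load 2 — applied couple M₀=4 kN·m at a=24/5 m (b=L-a=16/5):
  R_A = M₀/L = 4/8 = 1/2 kN
  R_B = -M₀/L = -4/8 = -1/2 kN
Superposition: R_A = -11/2 kN, R_B = -5/2 kN

R_A = -11/2 kN, R_B = -5/2 kN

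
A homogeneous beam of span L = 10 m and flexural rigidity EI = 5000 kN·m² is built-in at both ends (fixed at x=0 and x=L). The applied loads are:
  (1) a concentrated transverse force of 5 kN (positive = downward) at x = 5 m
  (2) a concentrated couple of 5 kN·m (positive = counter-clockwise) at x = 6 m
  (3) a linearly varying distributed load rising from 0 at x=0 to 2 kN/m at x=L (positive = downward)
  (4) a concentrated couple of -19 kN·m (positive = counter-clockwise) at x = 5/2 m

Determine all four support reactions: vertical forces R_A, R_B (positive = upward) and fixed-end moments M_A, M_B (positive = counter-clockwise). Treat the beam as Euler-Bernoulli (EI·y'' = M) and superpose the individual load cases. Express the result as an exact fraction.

Load 1 — point force P=5 kN at a=5 m (b=L-a=5):
  R_A = Pb²(3a+b)/L³ = 5·5²·(3·5+5)/10³ = 5/2 kN
  M_A = Pab²/L² = 5·5·5²/10² = 25/4 kN·m
  R_B = Pa²(a+3b)/L³ = 5·5²·(5+3·5)/10³ = 5/2 kN
  M_B = -Pa²b/L² = -5·5²·5/10² = -25/4 kN·m
Load 2 — applied couple M₀=5 kN·m at a=6 m (b=L-a=4):
  R_A = 6M₀ab/L³ = 6·5·6·4/10³ = 18/25 kN
  M_A = M₀b(2a-b)/L² = 5·4·(2·6-4)/10² = 8/5 kN·m
  R_B = -6M₀ab/L³ = -6·5·6·4/10³ = -18/25 kN
  M_B = M₀a(2b-a)/L² = 5·6·(2·4-6)/10² = 3/5 kN·m
Load 3 — triangular load w₀=2 kN/m (0→w₀ over full span):
  R_A = 3w₀L/20 = 3·2·10/20 = 3 kN
  M_A = w₀L²/30 = 2·10²/30 = 20/3 kN·m
  R_B = 7w₀L/20 = 7·2·10/20 = 7 kN
  M_B = -w₀L²/20 = -2·10²/20 = -10 kN·m
Load 4 — applied couple M₀=-19 kN·m at a=5/2 m (b=L-a=15/2):
  R_A = 6M₀ab/L³ = 6·(-19)·(5/2)·(15/2)/10³ = -171/80 kN
  M_A = M₀b(2a-b)/L² = (-19)·(15/2)·(2·(5/2)-(15/2))/10² = 57/16 kN·m
  R_B = -6M₀ab/L³ = -6·(-19)·(5/2)·(15/2)/10³ = 171/80 kN
  M_B = M₀a(2b-a)/L² = (-19)·(5/2)·(2·(15/2)-(5/2))/10² = -95/16 kN·m
Superposition: R_A = 1633/400 kN, M_A = 4339/240 kN·m, R_B = 4367/400 kN, M_B = -1727/80 kN·m

R_A = 1633/400 kN, M_A = 4339/240 kN·m, R_B = 4367/400 kN, M_B = -1727/80 kN·m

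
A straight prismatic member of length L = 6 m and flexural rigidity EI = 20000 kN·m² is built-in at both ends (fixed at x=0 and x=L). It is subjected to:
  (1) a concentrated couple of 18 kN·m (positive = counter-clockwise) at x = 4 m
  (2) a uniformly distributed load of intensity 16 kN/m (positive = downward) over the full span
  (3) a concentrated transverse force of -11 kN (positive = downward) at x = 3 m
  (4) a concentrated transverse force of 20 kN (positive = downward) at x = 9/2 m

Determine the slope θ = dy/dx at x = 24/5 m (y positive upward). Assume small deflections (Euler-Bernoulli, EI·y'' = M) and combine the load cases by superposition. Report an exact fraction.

Load 1 — applied couple M₀=18 kN·m at a=4 m (b=L-a=2):
  θ_1 = (R_Ax²/2 - M_Ax - M₀(x-a))/EI  [x>a] with R_A=4, M_A=6 = (4·(24/5)²/2 - 6·(24/5) - 18·((24/5)-4))/20000 = 9/62500 rad
Load 2 — uniform load w=16 kN/m over full span:
  θ_2 = -wx(L-x)(L-2x)/(12EI) = -16·(24/5)·(6-(24/5))·(6-2·(24/5))/(12·20000) = 108/78125 rad
Load 3 — point force P=-11 kN at a=3 m (b=L-a=3):
  θ_3 = Pa²(L-x)(2bL-(3b+a)(L-x))/(2L³EI)  [x>a] = (-11)·3²·(6-(24/5))·(2·3·6-(3·3+3)·(6-(24/5)))/(2·6³·20000) = -297/1000000 rad
Load 4 — point force P=20 kN at a=9/2 m (b=L-a=3/2):
  θ_4 = Pa²(L-x)(2bL-(3b+a)(L-x))/(2L³EI)  [x>a] = 20·(9/2)²·(6-(24/5))·(2·(3/2)·6-(3·(3/2)+(9/2))·(6-(24/5)))/(2·6³·20000) = 81/200000 rad
Superposition: θ = Σ θ_i = 2043/1250000 rad ≈ 0.001634 rad

θ(24/5) = 2043/1250000 rad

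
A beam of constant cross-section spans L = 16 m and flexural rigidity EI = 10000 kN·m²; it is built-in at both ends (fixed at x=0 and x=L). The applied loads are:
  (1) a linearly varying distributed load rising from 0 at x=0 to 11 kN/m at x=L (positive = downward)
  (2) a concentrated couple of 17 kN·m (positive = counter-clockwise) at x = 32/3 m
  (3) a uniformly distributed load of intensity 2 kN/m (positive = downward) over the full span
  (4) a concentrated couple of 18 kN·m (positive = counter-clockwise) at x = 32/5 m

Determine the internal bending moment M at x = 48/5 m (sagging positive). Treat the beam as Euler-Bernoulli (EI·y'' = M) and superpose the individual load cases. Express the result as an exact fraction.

Load 1 — triangular load w₀=11 kN/m (0→w₀ over full span):
  M_1 = 3w₀Lx/20 - w₀L²/30 - w₀x³/(6L) = 3·11·16·(48/5)/20 - 11·16²/30 - 11·(48/5)³/(6·16) = 21824/375 kN·m
Load 2 — applied couple M₀=17 kN·m at a=32/3 m (b=L-a=16/3):
  M_2 = R_Ax - M_A  [x≤a] with R_A=17/12, M_A=17/3 = (17/12)·(48/5) - (17/3) = 119/15 kN·m
Load 3 — uniform load w=2 kN/m over full span:
  M_3 = wLx/2 - wL²/12 - wx²/2 = 2·16·(48/5)/2 - 2·16²/12 - 2·(48/5)²/2 = 1408/75 kN·m
Load 4 — applied couple M₀=18 kN·m at a=32/5 m (b=L-a=48/5):
  M_4 = R_Ax - M_A - M₀  [x>a] with R_A=81/50, M_A=54/25 = (81/50)·(48/5) - (54/25) - 18 = -576/125 kN·m
Superposition: M = Σ M_i = 10037/125 kN·m ≈ 80.296000 kN·m

M(48/5) = 10037/125 kN·m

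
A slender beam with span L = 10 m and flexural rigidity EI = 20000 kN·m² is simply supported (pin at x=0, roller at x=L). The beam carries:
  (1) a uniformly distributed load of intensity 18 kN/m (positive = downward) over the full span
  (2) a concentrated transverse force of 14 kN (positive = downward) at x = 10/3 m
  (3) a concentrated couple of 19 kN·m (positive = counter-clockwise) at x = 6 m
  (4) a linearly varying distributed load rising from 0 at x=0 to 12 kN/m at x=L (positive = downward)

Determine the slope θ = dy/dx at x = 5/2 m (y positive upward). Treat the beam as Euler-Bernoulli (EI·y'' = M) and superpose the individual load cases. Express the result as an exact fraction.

Load 1 — uniform load w=18 kN/m over full span:
  θ_1 = -w(L³-6Lx²+4x³)/(24EI) = -18·(10³-6·10·(5/2)²+4·(5/2)³)/(24·20000) = -33/1280 rad
Load 2 — point force P=14 kN at a=10/3 m (b=L-a=20/3):
  θ_2 = -Pb(L²-b²-3x²)/(6LEI)  [x≤a] = -14·(20/3)·(10²-(20/3)²-3·(5/2)²)/(6·10·20000) = -371/129600 rad
Load 3 — applied couple M₀=19 kN·m at a=6 m (b=L-a=4):
  θ_3 = (M₀x²/(2L)+C₁)/EI  [x≤a] with C₁=M₀(3b²-L²)/(6L)=-247/15 = (19·(5/2)²/(2·10)+(-247/15))/20000 = -2527/4800000 rad
Load 4 — triangular load w₀=12 kN/m (0→w₀ over full span):
  θ_4 = -w₀(7L⁴-30L²x²+15x⁴)/(360LEI) = -12·(7·10⁴-30·10²·(5/2)²+15·(5/2)⁴)/(360·10·20000) = -1327/153600 rad
Superposition: θ = Σ θ_i = -19600541/518400000 rad ≈ -0.037810 rad

θ(5/2) = -19600541/518400000 rad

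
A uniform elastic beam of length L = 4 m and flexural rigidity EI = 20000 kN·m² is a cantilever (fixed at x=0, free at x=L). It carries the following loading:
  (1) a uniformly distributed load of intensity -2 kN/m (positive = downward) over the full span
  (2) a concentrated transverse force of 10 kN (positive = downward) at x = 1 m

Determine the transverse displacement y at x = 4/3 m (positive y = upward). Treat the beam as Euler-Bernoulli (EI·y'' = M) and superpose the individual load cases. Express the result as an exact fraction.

y(4/3) = 1537/4860000 m

Load 1 — uniform load w=-2 kN/m over full span:
  y_1 = -wx²(x²-4Lx+6L²)/(24EI) = -(-2)·(4/3)²·((4/3)²-4·4·(4/3)+6·4²)/(24·20000) = 86/151875 m
Load 2 — point force P=10 kN at a=1 m (b=L-a=3):
  y_2 = -Pa²(3x-a)/(6EI)  [x>a] = -10·1²·(3·(4/3)-1)/(6·20000) = -1/4000 m
Superposition: y = Σ y_i = 1537/4860000 m ≈ 0.000316 m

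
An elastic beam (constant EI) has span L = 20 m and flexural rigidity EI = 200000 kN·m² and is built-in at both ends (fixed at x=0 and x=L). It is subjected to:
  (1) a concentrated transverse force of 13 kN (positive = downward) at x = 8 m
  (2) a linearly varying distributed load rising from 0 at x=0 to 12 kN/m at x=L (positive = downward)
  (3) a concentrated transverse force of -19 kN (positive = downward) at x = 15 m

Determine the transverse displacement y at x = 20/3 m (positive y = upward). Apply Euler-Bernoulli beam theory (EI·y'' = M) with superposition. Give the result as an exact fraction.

y(20/3) = -977051/97200000 m

Load 1 — point force P=13 kN at a=8 m (b=L-a=12):
  y_1 = -Pb²x²(3aL-(3a+b)x)/(6L³EI)  [x≤a] = -13·12²·(20/3)²·(3·8·20-(3·8+12)·(20/3))/(6·20³·200000) = -13/6250 m
Load 2 — triangular load w₀=12 kN/m (0→w₀ over full span):
  y_2 = -w₀x²(L-x)²(x+2L)/(120LEI) = -12·(20/3)²·(20-(20/3))²·((20/3)+2·20)/(120·20·200000) = -56/6075 m
Load 3 — point force P=-19 kN at a=15 m (b=L-a=5):
  y_3 = -Pb²x²(3aL-(3a+b)x)/(6L³EI)  [x≤a] = -(-19)·5²·(20/3)²·(3·15·20-(3·15+5)·(20/3))/(6·20³·200000) = 323/259200 m
Superposition: y = Σ y_i = -977051/97200000 m ≈ -0.010052 m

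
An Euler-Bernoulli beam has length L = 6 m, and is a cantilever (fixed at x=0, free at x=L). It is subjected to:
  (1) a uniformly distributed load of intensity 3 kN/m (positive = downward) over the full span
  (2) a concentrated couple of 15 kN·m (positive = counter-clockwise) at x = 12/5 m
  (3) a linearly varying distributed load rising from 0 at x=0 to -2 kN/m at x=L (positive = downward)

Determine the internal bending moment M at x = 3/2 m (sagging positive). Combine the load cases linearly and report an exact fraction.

M(3/2) = -3/16 kN·m

Load 1 — uniform load w=3 kN/m over full span:
  M_1 = -w(L-x)²/2 = -3·(6-(3/2))²/2 = -243/8 kN·m
Load 2 — applied couple M₀=15 kN·m at a=12/5 m (b=L-a=18/5):
  M_2 = M₀  [x≤a] = 15 = 15 kN·m
Load 3 — triangular load w₀=-2 kN/m (0→w₀ over full span):
  M_3 = w₀Lx/2 - w₀L²/3 - w₀x³/(6L) = (-2)·6·(3/2)/2 - (-2)·6²/3 - (-2)·(3/2)³/(6·6) = 243/16 kN·m
Superposition: M = Σ M_i = -3/16 kN·m ≈ -0.187500 kN·m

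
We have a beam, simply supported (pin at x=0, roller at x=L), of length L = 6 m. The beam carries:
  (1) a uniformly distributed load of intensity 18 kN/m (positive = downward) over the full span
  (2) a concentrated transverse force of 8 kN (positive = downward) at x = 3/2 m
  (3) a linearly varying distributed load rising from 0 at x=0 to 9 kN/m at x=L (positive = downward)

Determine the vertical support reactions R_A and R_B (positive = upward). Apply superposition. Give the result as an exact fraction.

Load 1 — uniform load w=18 kN/m over full span:
  R_A = wL/2 = 18·6/2 = 54 kN
  R_B = wL/2 = 18·6/2 = 54 kN
Load 2 — point force P=8 kN at a=3/2 m (b=L-a=9/2):
  R_A = Pb/L = 8·(9/2)/6 = 6 kN
  R_B = Pa/L = 8·(3/2)/6 = 2 kN
Load 3 — triangular load w₀=9 kN/m (0→w₀ over full span):
  R_A = w₀L/6 = 9·6/6 = 9 kN
  R_B = w₀L/3 = 9·6/3 = 18 kN
Superposition: R_A = 69 kN, R_B = 74 kN

R_A = 69 kN, R_B = 74 kN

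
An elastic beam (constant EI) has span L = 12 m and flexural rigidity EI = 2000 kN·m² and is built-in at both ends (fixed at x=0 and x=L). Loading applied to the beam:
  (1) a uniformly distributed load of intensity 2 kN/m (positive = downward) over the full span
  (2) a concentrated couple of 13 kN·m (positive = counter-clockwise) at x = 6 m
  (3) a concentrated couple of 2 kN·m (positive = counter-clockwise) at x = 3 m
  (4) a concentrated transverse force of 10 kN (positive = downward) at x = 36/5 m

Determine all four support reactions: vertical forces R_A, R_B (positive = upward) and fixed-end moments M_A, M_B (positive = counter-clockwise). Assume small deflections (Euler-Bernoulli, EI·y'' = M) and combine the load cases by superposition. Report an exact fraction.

R_A = 6933/400 kN, M_A = 7679/200 kN·m, R_B = 6667/400 kN, M_B = -7481/200 kN·m

Load 1 — uniform load w=2 kN/m over full span:
  R_A = wL/2 = 2·12/2 = 12 kN
  M_A = wL²/12 = 2·12²/12 = 24 kN·m
  R_B = wL/2 = 2·12/2 = 12 kN
  M_B = -wL²/12 = -2·12²/12 = -24 kN·m
Load 2 — applied couple M₀=13 kN·m at a=6 m (b=L-a=6):
  R_A = 6M₀ab/L³ = 6·13·6·6/12³ = 13/8 kN
  M_A = M₀b(2a-b)/L² = 13·6·(2·6-6)/12² = 13/4 kN·m
  R_B = -6M₀ab/L³ = -6·13·6·6/12³ = -13/8 kN
  M_B = M₀a(2b-a)/L² = 13·6·(2·6-6)/12² = 13/4 kN·m
Load 3 — applied couple M₀=2 kN·m at a=3 m (b=L-a=9):
  R_A = 6M₀ab/L³ = 6·2·3·9/12³ = 3/16 kN
  M_A = M₀b(2a-b)/L² = 2·9·(2·3-9)/12² = -3/8 kN·m
  R_B = -6M₀ab/L³ = -6·2·3·9/12³ = -3/16 kN
  M_B = M₀a(2b-a)/L² = 2·3·(2·9-3)/12² = 5/8 kN·m
Load 4 — point force P=10 kN at a=36/5 m (b=L-a=24/5):
  R_A = Pb²(3a+b)/L³ = 10·(24/5)²·(3·(36/5)+(24/5))/12³ = 88/25 kN
  M_A = Pab²/L² = 10·(36/5)·(24/5)²/12² = 288/25 kN·m
  R_B = Pa²(a+3b)/L³ = 10·(36/5)²·((36/5)+3·(24/5))/12³ = 162/25 kN
  M_B = -Pa²b/L² = -10·(36/5)²·(24/5)/12² = -432/25 kN·m
Superposition: R_A = 6933/400 kN, M_A = 7679/200 kN·m, R_B = 6667/400 kN, M_B = -7481/200 kN·m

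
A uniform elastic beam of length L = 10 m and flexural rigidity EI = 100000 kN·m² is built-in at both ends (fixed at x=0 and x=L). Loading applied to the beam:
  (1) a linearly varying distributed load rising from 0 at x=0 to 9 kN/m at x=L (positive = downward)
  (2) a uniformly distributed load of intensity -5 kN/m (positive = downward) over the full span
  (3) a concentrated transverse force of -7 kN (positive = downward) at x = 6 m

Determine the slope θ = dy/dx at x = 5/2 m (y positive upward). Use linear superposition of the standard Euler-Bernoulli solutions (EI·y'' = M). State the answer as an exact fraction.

Load 1 — triangular load w₀=9 kN/m (0→w₀ over full span):
  θ_1 = -w₀(2x(L-x)(L-2x)(x+2L)+x²(L-x)²)/(120LEI) = -9·(2·(5/2)·(10-(5/2))·(10-2·(5/2))·((5/2)+2·10)+(5/2)²·(10-(5/2))²)/(120·10·100000) = -351/1024000 rad
Load 2 — uniform load w=-5 kN/m over full span:
  θ_2 = -wx(L-x)(L-2x)/(12EI) = -(-5)·(5/2)·(10-(5/2))·(10-2·(5/2))/(12·100000) = 1/2560 rad
Load 3 — point force P=-7 kN at a=6 m (b=L-a=4):
  θ_3 = -Pb²x(2aL-(3a+b)x)/(2L³EI)  [x≤a] = -(-7)·4²·(5/2)·(2·6·10-(3·6+4)·(5/2))/(2·10³·100000) = 91/1000000 rad
Superposition: θ = Σ θ_i = 17773/128000000 rad ≈ 0.000139 rad

θ(5/2) = 17773/128000000 rad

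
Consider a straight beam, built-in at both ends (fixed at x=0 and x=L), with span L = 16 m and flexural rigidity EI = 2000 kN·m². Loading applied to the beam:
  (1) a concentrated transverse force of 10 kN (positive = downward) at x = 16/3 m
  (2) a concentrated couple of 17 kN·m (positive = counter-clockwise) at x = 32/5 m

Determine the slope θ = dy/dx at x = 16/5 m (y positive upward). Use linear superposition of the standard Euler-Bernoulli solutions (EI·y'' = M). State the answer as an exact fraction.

θ(16/5) = -38623/2109375 rad

Load 1 — point force P=10 kN at a=16/3 m (b=L-a=32/3):
  θ_1 = -Pb²x(2aL-(3a+b)x)/(2L³EI)  [x≤a] = -10·(32/3)²·(16/5)·(2·(16/3)·16-(3·(16/3)+(32/3))·(16/5))/(2·16³·2000) = -64/3375 rad
Load 2 — applied couple M₀=17 kN·m at a=32/5 m (b=L-a=48/5):
  θ_2 = (R_Ax²/2 - M_Ax)/EI  [x≤a] with R_A=153/100, M_A=51/25 = ((153/100)·(16/5)²/2 - (51/25)·(16/5))/2000 = 51/78125 rad
Superposition: θ = Σ θ_i = -38623/2109375 rad ≈ -0.018310 rad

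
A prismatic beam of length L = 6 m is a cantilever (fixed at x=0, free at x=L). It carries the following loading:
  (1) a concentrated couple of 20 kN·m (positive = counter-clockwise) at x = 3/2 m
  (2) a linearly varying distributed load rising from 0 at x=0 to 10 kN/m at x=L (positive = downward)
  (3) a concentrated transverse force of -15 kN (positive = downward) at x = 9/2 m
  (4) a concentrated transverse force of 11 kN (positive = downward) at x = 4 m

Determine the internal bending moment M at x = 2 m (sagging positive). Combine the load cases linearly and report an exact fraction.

M(2) = -841/18 kN·m

Load 1 — applied couple M₀=20 kN·m at a=3/2 m (b=L-a=9/2):
  M_1 = 0  [x>a] = 0 kN·m
Load 2 — triangular load w₀=10 kN/m (0→w₀ over full span):
  M_2 = w₀Lx/2 - w₀L²/3 - w₀x³/(6L) = 10·6·2/2 - 10·6²/3 - 10·2³/(6·6) = -560/9 kN·m
Load 3 — point force P=-15 kN at a=9/2 m (b=L-a=3/2):
  M_3 = -P(a-x)  [x≤a] = -(-15)·((9/2)-2) = 75/2 kN·m
Load 4 — point force P=11 kN at a=4 m (b=L-a=2):
  M_4 = -P(a-x)  [x≤a] = -11·(4-2) = -22 kN·m
Superposition: M = Σ M_i = -841/18 kN·m ≈ -46.722222 kN·m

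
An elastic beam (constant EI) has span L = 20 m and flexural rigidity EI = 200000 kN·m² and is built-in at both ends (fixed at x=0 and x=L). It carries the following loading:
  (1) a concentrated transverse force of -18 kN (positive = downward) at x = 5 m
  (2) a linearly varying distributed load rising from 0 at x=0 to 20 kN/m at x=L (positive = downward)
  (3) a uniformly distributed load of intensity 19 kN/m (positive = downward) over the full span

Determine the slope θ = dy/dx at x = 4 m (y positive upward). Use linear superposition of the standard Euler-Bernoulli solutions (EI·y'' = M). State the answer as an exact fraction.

Load 1 — point force P=-18 kN at a=5 m (b=L-a=15):
  θ_1 = -Pb²x(2aL-(3a+b)x)/(2L³EI)  [x≤a] = -(-18)·15²·4·(2·5·20-(3·5+15)·4)/(2·20³·200000) = 81/200000 rad
Load 2 — triangular load w₀=20 kN/m (0→w₀ over full span):
  θ_2 = -w₀(2x(L-x)(L-2x)(x+2L)+x²(L-x)²)/(120LEI) = -20·(2·4·(20-4)·(20-2·4)·(4+2·20)+4²·(20-4)²)/(120·20·200000) = -28/9375 rad
Load 3 — uniform load w=19 kN/m over full span:
  θ_3 = -wx(L-x)(L-2x)/(12EI) = -19·4·(20-4)·(20-2·4)/(12·200000) = -19/3125 rad
Superposition: θ = Σ θ_i = -5197/600000 rad ≈ -0.008662 rad

θ(4) = -5197/600000 rad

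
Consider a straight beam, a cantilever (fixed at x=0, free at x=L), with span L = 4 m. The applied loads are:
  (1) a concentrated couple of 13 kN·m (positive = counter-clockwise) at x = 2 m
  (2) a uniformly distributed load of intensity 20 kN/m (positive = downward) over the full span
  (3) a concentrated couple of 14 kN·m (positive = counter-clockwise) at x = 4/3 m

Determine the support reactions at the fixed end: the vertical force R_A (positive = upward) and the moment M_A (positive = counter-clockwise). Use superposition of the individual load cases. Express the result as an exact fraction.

Load 1 — applied couple M₀=13 kN·m at a=2 m (b=L-a=2):
  R_A = 0 kN
  M_A = -M₀ = -13 kN·m
Load 2 — uniform load w=20 kN/m over full span:
  R_A = wL = 20·4 = 80 kN
  M_A = wL²/2 = 20·4²/2 = 160 kN·m
Load 3 — applied couple M₀=14 kN·m at a=4/3 m (b=L-a=8/3):
  R_A = 0 kN
  M_A = -M₀ = -14 kN·m
Superposition: R_A = 80 kN, M_A = 133 kN·m

R_A = 80 kN, M_A = 133 kN·m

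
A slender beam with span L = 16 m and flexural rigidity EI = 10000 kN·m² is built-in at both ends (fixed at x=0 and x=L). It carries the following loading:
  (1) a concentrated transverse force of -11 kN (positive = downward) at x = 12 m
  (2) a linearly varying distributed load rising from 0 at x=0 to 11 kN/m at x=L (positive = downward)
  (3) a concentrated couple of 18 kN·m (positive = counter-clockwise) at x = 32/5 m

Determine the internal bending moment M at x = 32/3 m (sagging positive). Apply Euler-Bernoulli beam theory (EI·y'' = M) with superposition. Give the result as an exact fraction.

M(32/3) = 289237/8100 kN·m

Load 1 — point force P=-11 kN at a=12 m (b=L-a=4):
  M_1 = Pb²(3a+b)x/L³ - Pab²/L²  [x≤a] = (-11)·4²·(3·12+4)·(32/3)/16³ - (-11)·12·4²/16² = -121/12 kN·m
Load 2 — triangular load w₀=11 kN/m (0→w₀ over full span):
  M_2 = 3w₀Lx/20 - w₀L²/30 - w₀x³/(6L) = 3·11·16·(32/3)/20 - 11·16²/30 - 11·(32/3)³/(6·16) = 19712/405 kN·m
Load 3 — applied couple M₀=18 kN·m at a=32/5 m (b=L-a=48/5):
  M_3 = R_Ax - M_A - M₀  [x>a] with R_A=81/50, M_A=54/25 = (81/50)·(32/3) - (54/25) - 18 = -72/25 kN·m
Superposition: M = Σ M_i = 289237/8100 kN·m ≈ 35.708272 kN·m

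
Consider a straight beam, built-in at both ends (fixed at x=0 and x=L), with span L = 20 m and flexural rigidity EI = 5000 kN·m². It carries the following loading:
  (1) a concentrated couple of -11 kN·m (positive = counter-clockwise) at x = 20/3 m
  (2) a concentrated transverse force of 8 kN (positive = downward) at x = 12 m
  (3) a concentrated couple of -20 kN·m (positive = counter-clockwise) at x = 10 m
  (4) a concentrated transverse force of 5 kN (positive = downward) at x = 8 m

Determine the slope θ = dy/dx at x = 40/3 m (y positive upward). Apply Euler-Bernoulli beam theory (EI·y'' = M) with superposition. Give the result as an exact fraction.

θ(40/3) = 2411/168750 rad

Load 1 — applied couple M₀=-11 kN·m at a=20/3 m (b=L-a=40/3):
  θ_1 = (R_Ax²/2 - M_Ax - M₀(x-a))/EI  [x>a] with R_A=-11/15, M_A=0 = ((-11/15)·(40/3)²/2 - 0·(40/3) - (-11)·((40/3)-(20/3)))/5000 = 11/6750 rad
Load 2 — point force P=8 kN at a=12 m (b=L-a=8):
  θ_2 = Pa²(L-x)(2bL-(3b+a)(L-x))/(2L³EI)  [x>a] = 8·12²·(20-(40/3))·(2·8·20-(3·8+12)·(20-(40/3)))/(2·20³·5000) = 24/3125 rad
Load 3 — applied couple M₀=-20 kN·m at a=10 m (b=L-a=10):
  θ_3 = (R_Ax²/2 - M_Ax - M₀(x-a))/EI  [x>a] with R_A=-3/2, M_A=-5 = ((-3/2)·(40/3)²/2 - (-5)·(40/3) - (-20)·((40/3)-10))/5000 = 0 rad
Load 4 — point force P=5 kN at a=8 m (b=L-a=12):
  θ_4 = Pa²(L-x)(2bL-(3b+a)(L-x))/(2L³EI)  [x>a] = 5·8²·(20-(40/3))·(2·12·20-(3·12+8)·(20-(40/3)))/(2·20³·5000) = 28/5625 rad
Superposition: θ = Σ θ_i = 2411/168750 rad ≈ 0.014287 rad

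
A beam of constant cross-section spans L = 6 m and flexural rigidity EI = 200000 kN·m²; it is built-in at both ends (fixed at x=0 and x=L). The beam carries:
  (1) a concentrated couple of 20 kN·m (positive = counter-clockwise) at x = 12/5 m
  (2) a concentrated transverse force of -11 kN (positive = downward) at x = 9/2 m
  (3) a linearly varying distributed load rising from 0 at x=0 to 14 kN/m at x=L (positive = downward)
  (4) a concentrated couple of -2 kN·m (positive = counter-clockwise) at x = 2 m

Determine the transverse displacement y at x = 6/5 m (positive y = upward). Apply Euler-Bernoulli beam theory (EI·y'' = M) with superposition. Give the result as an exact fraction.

Load 1 — applied couple M₀=20 kN·m at a=12/5 m (b=L-a=18/5):
  y_1 = (R_Ax³/6 - M_Ax²/2)/EI  [x≤a] with R_A=24/5, M_A=12/5 = ((24/5)·(6/5)³/6 - (12/5)·(6/5)²/2)/200000 = -27/15625000 m
Load 2 — point force P=-11 kN at a=9/2 m (b=L-a=3/2):
  y_2 = -Pb²x²(3aL-(3a+b)x)/(6L³EI)  [x≤a] = -(-11)·(3/2)²·(6/5)²·(3·(9/2)·6-(3·(9/2)+(3/2))·(6/5))/(6·6³·200000) = 693/80000000 m
Load 3 — triangular load w₀=14 kN/m (0→w₀ over full span):
  y_3 = -w₀x²(L-x)²(x+2L)/(120LEI) = -14·(6/5)²·(6-(6/5))²·((6/5)+2·6)/(120·6·200000) = -2079/48828125 m
Load 4 — applied couple M₀=-2 kN·m at a=2 m (b=L-a=4):
  y_4 = (R_Ax³/6 - M_Ax²/2)/EI  [x≤a] with R_A=-4/9, M_A=0 = ((-4/9)·(6/5)³/6 - 0·(6/5)²/2)/200000 = -1/1562500 m
Superposition: y = Σ y_i = -1814171/50000000000 m ≈ -0.000036 m

y(6/5) = -1814171/50000000000 m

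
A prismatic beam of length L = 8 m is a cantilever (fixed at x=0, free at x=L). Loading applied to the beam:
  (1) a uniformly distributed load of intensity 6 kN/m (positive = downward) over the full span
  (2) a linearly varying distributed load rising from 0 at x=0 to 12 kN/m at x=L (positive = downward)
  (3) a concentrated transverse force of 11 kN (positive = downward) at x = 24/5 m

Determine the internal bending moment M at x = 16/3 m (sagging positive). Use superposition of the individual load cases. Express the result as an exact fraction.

Load 1 — uniform load w=6 kN/m over full span:
  M_1 = -w(L-x)²/2 = -6·(8-(16/3))²/2 = -64/3 kN·m
Load 2 — triangular load w₀=12 kN/m (0→w₀ over full span):
  M_2 = w₀Lx/2 - w₀L²/3 - w₀x³/(6L) = 12·8·(16/3)/2 - 12·8²/3 - 12·(16/3)³/(6·8) = -1024/27 kN·m
Load 3 — point force P=11 kN at a=24/5 m (b=L-a=16/5):
  M_3 = 0  [x>a] = 0 kN·m
Superposition: M = Σ M_i = -1600/27 kN·m ≈ -59.259259 kN·m

M(16/3) = -1600/27 kN·m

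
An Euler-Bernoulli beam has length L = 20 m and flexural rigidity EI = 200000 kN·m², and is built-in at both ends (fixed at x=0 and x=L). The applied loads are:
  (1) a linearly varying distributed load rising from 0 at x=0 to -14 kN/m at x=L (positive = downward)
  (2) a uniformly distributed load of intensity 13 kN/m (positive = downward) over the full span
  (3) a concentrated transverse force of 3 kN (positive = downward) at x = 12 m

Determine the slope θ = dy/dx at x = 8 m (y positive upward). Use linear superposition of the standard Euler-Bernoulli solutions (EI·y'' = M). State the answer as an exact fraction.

θ(8) = -623/781250 rad

Load 1 — triangular load w₀=-14 kN/m (0→w₀ over full span):
  θ_1 = -w₀(2x(L-x)(L-2x)(x+2L)+x²(L-x)²)/(120LEI) = -(-14)·(2·8·(20-8)·(20-2·8)·(8+2·20)+8²·(20-8)²)/(120·20·200000) = 21/15625 rad
Load 2 — uniform load w=13 kN/m over full span:
  θ_2 = -wx(L-x)(L-2x)/(12EI) = -13·8·(20-8)·(20-2·8)/(12·200000) = -13/6250 rad
Load 3 — point force P=3 kN at a=12 m (b=L-a=8):
  θ_3 = -Pb²x(2aL-(3a+b)x)/(2L³EI)  [x≤a] = -3·8²·8·(2·12·20-(3·12+8)·8)/(2·20³·200000) = -24/390625 rad
Superposition: θ = Σ θ_i = -623/781250 rad ≈ -0.000797 rad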